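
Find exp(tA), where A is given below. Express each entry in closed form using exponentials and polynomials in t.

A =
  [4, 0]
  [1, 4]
e^{tA} =
  [exp(4*t), 0]
  [t*exp(4*t), exp(4*t)]

Strategy: write A = P · J · P⁻¹ where J is a Jordan canonical form, so e^{tA} = P · e^{tJ} · P⁻¹, and e^{tJ} can be computed block-by-block.

A has Jordan form
J =
  [4, 1]
  [0, 4]
(up to reordering of blocks).

Per-block formulas:
  For a 2×2 Jordan block J_2(4): exp(t · J_2(4)) = e^(4t)·(I + t·N), where N is the 2×2 nilpotent shift.

After assembling e^{tJ} and conjugating by P, we get:

e^{tA} =
  [exp(4*t), 0]
  [t*exp(4*t), exp(4*t)]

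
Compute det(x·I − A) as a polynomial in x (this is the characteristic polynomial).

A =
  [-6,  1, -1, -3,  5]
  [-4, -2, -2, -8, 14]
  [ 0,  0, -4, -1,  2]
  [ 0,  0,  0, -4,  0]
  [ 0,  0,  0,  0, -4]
x^5 + 20*x^4 + 160*x^3 + 640*x^2 + 1280*x + 1024

Expanding det(x·I − A) (e.g. by cofactor expansion or by noting that A is similar to its Jordan form J, which has the same characteristic polynomial as A) gives
  χ_A(x) = x^5 + 20*x^4 + 160*x^3 + 640*x^2 + 1280*x + 1024
which factors as (x + 4)^5. The eigenvalues (with algebraic multiplicities) are λ = -4 with multiplicity 5.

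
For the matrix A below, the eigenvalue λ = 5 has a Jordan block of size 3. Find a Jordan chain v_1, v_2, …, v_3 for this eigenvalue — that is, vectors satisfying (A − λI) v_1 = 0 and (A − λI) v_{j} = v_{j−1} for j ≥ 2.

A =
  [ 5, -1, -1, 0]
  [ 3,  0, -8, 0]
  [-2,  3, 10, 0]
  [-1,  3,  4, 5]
A Jordan chain for λ = 5 of length 3:
v_1 = (-1, 1, -1, 1)ᵀ
v_2 = (0, 3, -2, -1)ᵀ
v_3 = (1, 0, 0, 0)ᵀ

Let N = A − (5)·I. We want v_3 with N^3 v_3 = 0 but N^2 v_3 ≠ 0; then v_{j-1} := N · v_j for j = 3, …, 2.

Pick v_3 = (1, 0, 0, 0)ᵀ.
Then v_2 = N · v_3 = (0, 3, -2, -1)ᵀ.
Then v_1 = N · v_2 = (-1, 1, -1, 1)ᵀ.

Sanity check: (A − (5)·I) v_1 = (0, 0, 0, 0)ᵀ = 0. ✓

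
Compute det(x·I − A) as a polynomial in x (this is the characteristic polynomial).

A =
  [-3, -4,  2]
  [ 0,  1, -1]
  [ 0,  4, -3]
x^3 + 5*x^2 + 7*x + 3

Expanding det(x·I − A) (e.g. by cofactor expansion or by noting that A is similar to its Jordan form J, which has the same characteristic polynomial as A) gives
  χ_A(x) = x^3 + 5*x^2 + 7*x + 3
which factors as (x + 1)^2*(x + 3). The eigenvalues (with algebraic multiplicities) are λ = -3 with multiplicity 1, λ = -1 with multiplicity 2.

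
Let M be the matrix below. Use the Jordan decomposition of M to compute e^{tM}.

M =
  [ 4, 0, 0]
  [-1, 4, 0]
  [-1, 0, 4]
e^{tM} =
  [exp(4*t), 0, 0]
  [-t*exp(4*t), exp(4*t), 0]
  [-t*exp(4*t), 0, exp(4*t)]

Strategy: write M = P · J · P⁻¹ where J is a Jordan canonical form, so e^{tM} = P · e^{tJ} · P⁻¹, and e^{tJ} can be computed block-by-block.

M has Jordan form
J =
  [4, 1, 0]
  [0, 4, 0]
  [0, 0, 4]
(up to reordering of blocks).

Per-block formulas:
  For a 1×1 block at λ = 4: exp(t · [4]) = [e^(4t)].
  For a 2×2 Jordan block J_2(4): exp(t · J_2(4)) = e^(4t)·(I + t·N), where N is the 2×2 nilpotent shift.

After assembling e^{tJ} and conjugating by P, we get:

e^{tM} =
  [exp(4*t), 0, 0]
  [-t*exp(4*t), exp(4*t), 0]
  [-t*exp(4*t), 0, exp(4*t)]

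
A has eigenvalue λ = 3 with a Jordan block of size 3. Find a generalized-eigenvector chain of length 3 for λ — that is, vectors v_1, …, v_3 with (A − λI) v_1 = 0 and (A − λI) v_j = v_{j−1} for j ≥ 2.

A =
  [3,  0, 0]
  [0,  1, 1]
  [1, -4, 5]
A Jordan chain for λ = 3 of length 3:
v_1 = (0, 1, 2)ᵀ
v_2 = (0, 0, 1)ᵀ
v_3 = (1, 0, 0)ᵀ

Let N = A − (3)·I. We want v_3 with N^3 v_3 = 0 but N^2 v_3 ≠ 0; then v_{j-1} := N · v_j for j = 3, …, 2.

Pick v_3 = (1, 0, 0)ᵀ.
Then v_2 = N · v_3 = (0, 0, 1)ᵀ.
Then v_1 = N · v_2 = (0, 1, 2)ᵀ.

Sanity check: (A − (3)·I) v_1 = (0, 0, 0)ᵀ = 0. ✓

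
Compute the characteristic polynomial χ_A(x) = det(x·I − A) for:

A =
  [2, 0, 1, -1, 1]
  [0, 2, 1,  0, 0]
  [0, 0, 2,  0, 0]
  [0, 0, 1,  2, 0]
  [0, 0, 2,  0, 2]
x^5 - 10*x^4 + 40*x^3 - 80*x^2 + 80*x - 32

Expanding det(x·I − A) (e.g. by cofactor expansion or by noting that A is similar to its Jordan form J, which has the same characteristic polynomial as A) gives
  χ_A(x) = x^5 - 10*x^4 + 40*x^3 - 80*x^2 + 80*x - 32
which factors as (x - 2)^5. The eigenvalues (with algebraic multiplicities) are λ = 2 with multiplicity 5.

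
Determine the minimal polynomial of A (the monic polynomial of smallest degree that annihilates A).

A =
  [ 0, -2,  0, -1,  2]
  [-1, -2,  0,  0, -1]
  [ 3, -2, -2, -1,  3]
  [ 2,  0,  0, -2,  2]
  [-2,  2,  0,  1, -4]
x^2 + 4*x + 4

The characteristic polynomial is χ_A(x) = (x + 2)^5, so the eigenvalues are known. The minimal polynomial is
  m_A(x) = Π_λ (x − λ)^{k_λ}
where k_λ is the size of the *largest* Jordan block for λ (equivalently, the smallest k with (A − λI)^k v = 0 for every generalised eigenvector v of λ).

  λ = -2: largest Jordan block has size 2, contributing (x + 2)^2

So m_A(x) = (x + 2)^2 = x^2 + 4*x + 4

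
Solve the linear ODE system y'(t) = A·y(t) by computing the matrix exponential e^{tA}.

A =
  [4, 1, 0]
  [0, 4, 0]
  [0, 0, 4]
e^{tA} =
  [exp(4*t), t*exp(4*t), 0]
  [0, exp(4*t), 0]
  [0, 0, exp(4*t)]

Strategy: write A = P · J · P⁻¹ where J is a Jordan canonical form, so e^{tA} = P · e^{tJ} · P⁻¹, and e^{tJ} can be computed block-by-block.

A has Jordan form
J =
  [4, 1, 0]
  [0, 4, 0]
  [0, 0, 4]
(up to reordering of blocks).

Per-block formulas:
  For a 2×2 Jordan block J_2(4): exp(t · J_2(4)) = e^(4t)·(I + t·N), where N is the 2×2 nilpotent shift.
  For a 1×1 block at λ = 4: exp(t · [4]) = [e^(4t)].

After assembling e^{tJ} and conjugating by P, we get:

e^{tA} =
  [exp(4*t), t*exp(4*t), 0]
  [0, exp(4*t), 0]
  [0, 0, exp(4*t)]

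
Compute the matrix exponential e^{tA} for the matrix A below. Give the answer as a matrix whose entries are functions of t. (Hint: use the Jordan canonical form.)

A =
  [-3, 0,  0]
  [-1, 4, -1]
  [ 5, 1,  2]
e^{tA} =
  [exp(-3*t), 0, 0]
  [-t*exp(3*t), t*exp(3*t) + exp(3*t), -t*exp(3*t)]
  [-t*exp(3*t) + exp(3*t) - exp(-3*t), t*exp(3*t), -t*exp(3*t) + exp(3*t)]

Strategy: write A = P · J · P⁻¹ where J is a Jordan canonical form, so e^{tA} = P · e^{tJ} · P⁻¹, and e^{tJ} can be computed block-by-block.

A has Jordan form
J =
  [-3, 0, 0]
  [ 0, 3, 1]
  [ 0, 0, 3]
(up to reordering of blocks).

Per-block formulas:
  For a 1×1 block at λ = -3: exp(t · [-3]) = [e^(-3t)].
  For a 2×2 Jordan block J_2(3): exp(t · J_2(3)) = e^(3t)·(I + t·N), where N is the 2×2 nilpotent shift.

After assembling e^{tJ} and conjugating by P, we get:

e^{tA} =
  [exp(-3*t), 0, 0]
  [-t*exp(3*t), t*exp(3*t) + exp(3*t), -t*exp(3*t)]
  [-t*exp(3*t) + exp(3*t) - exp(-3*t), t*exp(3*t), -t*exp(3*t) + exp(3*t)]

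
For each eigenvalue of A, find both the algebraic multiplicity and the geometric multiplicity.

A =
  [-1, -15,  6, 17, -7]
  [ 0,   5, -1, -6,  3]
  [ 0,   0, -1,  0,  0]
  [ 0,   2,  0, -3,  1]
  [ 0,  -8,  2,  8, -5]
λ = -1: alg = 5, geom = 2

Step 1 — factor the characteristic polynomial to read off the algebraic multiplicities:
  χ_A(x) = (x + 1)^5

Step 2 — compute geometric multiplicities via the rank-nullity identity g(λ) = n − rank(A − λI):
  rank(A − (-1)·I) = 3, so dim ker(A − (-1)·I) = n − 3 = 2

Summary:
  λ = -1: algebraic multiplicity = 5, geometric multiplicity = 2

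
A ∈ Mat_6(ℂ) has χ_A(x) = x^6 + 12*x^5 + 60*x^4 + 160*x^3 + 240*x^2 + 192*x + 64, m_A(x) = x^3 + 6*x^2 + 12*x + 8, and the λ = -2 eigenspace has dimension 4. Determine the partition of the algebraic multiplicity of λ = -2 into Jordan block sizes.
Block sizes for λ = -2: [3, 1, 1, 1]

Step 1 — from the characteristic polynomial, algebraic multiplicity of λ = -2 is 6. From dim ker(A − (-2)·I) = 4, there are exactly 4 Jordan blocks for λ = -2.
Step 2 — from the minimal polynomial, the factor (x + 2)^3 tells us the largest block for λ = -2 has size 3.
Step 3 — with total size 6, 4 blocks, and largest block 3, the block sizes (in nonincreasing order) are [3, 1, 1, 1].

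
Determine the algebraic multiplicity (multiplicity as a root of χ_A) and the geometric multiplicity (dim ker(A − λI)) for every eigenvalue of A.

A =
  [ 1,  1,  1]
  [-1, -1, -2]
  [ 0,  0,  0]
λ = 0: alg = 3, geom = 1

Step 1 — factor the characteristic polynomial to read off the algebraic multiplicities:
  χ_A(x) = x^3

Step 2 — compute geometric multiplicities via the rank-nullity identity g(λ) = n − rank(A − λI):
  rank(A − (0)·I) = 2, so dim ker(A − (0)·I) = n − 2 = 1

Summary:
  λ = 0: algebraic multiplicity = 3, geometric multiplicity = 1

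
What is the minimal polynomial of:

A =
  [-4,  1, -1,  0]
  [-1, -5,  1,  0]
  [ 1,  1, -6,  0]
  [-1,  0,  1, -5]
x^3 + 15*x^2 + 75*x + 125

The characteristic polynomial is χ_A(x) = (x + 5)^4, so the eigenvalues are known. The minimal polynomial is
  m_A(x) = Π_λ (x − λ)^{k_λ}
where k_λ is the size of the *largest* Jordan block for λ (equivalently, the smallest k with (A − λI)^k v = 0 for every generalised eigenvector v of λ).

  λ = -5: largest Jordan block has size 3, contributing (x + 5)^3

So m_A(x) = (x + 5)^3 = x^3 + 15*x^2 + 75*x + 125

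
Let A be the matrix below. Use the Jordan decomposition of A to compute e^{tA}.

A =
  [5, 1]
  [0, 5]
e^{tA} =
  [exp(5*t), t*exp(5*t)]
  [0, exp(5*t)]

Strategy: write A = P · J · P⁻¹ where J is a Jordan canonical form, so e^{tA} = P · e^{tJ} · P⁻¹, and e^{tJ} can be computed block-by-block.

A has Jordan form
J =
  [5, 1]
  [0, 5]
(up to reordering of blocks).

Per-block formulas:
  For a 2×2 Jordan block J_2(5): exp(t · J_2(5)) = e^(5t)·(I + t·N), where N is the 2×2 nilpotent shift.

After assembling e^{tJ} and conjugating by P, we get:

e^{tA} =
  [exp(5*t), t*exp(5*t)]
  [0, exp(5*t)]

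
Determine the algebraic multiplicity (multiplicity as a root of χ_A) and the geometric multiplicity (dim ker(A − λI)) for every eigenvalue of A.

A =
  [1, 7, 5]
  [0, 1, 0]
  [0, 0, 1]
λ = 1: alg = 3, geom = 2

Step 1 — factor the characteristic polynomial to read off the algebraic multiplicities:
  χ_A(x) = (x - 1)^3

Step 2 — compute geometric multiplicities via the rank-nullity identity g(λ) = n − rank(A − λI):
  rank(A − (1)·I) = 1, so dim ker(A − (1)·I) = n − 1 = 2

Summary:
  λ = 1: algebraic multiplicity = 3, geometric multiplicity = 2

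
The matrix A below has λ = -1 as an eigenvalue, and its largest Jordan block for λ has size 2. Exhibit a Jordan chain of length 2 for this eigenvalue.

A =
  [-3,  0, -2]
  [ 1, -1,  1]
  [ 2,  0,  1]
A Jordan chain for λ = -1 of length 2:
v_1 = (-2, 1, 2)ᵀ
v_2 = (1, 0, 0)ᵀ

Let N = A − (-1)·I. We want v_2 with N^2 v_2 = 0 but N^1 v_2 ≠ 0; then v_{j-1} := N · v_j for j = 2, …, 2.

Pick v_2 = (1, 0, 0)ᵀ.
Then v_1 = N · v_2 = (-2, 1, 2)ᵀ.

Sanity check: (A − (-1)·I) v_1 = (0, 0, 0)ᵀ = 0. ✓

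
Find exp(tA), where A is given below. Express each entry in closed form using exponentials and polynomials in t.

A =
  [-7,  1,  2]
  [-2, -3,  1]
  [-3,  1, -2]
e^{tA} =
  [t^2*exp(-4*t)/2 - 3*t*exp(-4*t) + exp(-4*t), t*exp(-4*t), -t^2*exp(-4*t)/2 + 2*t*exp(-4*t)]
  [t^2*exp(-4*t)/2 - 2*t*exp(-4*t), t*exp(-4*t) + exp(-4*t), -t^2*exp(-4*t)/2 + t*exp(-4*t)]
  [t^2*exp(-4*t)/2 - 3*t*exp(-4*t), t*exp(-4*t), -t^2*exp(-4*t)/2 + 2*t*exp(-4*t) + exp(-4*t)]

Strategy: write A = P · J · P⁻¹ where J is a Jordan canonical form, so e^{tA} = P · e^{tJ} · P⁻¹, and e^{tJ} can be computed block-by-block.

A has Jordan form
J =
  [-4,  1,  0]
  [ 0, -4,  1]
  [ 0,  0, -4]
(up to reordering of blocks).

Per-block formulas:
  For a 3×3 Jordan block J_3(-4): exp(t · J_3(-4)) = e^(-4t)·(I + t·N + (t^2/2)·N^2), where N is the 3×3 nilpotent shift.

After assembling e^{tJ} and conjugating by P, we get:

e^{tA} =
  [t^2*exp(-4*t)/2 - 3*t*exp(-4*t) + exp(-4*t), t*exp(-4*t), -t^2*exp(-4*t)/2 + 2*t*exp(-4*t)]
  [t^2*exp(-4*t)/2 - 2*t*exp(-4*t), t*exp(-4*t) + exp(-4*t), -t^2*exp(-4*t)/2 + t*exp(-4*t)]
  [t^2*exp(-4*t)/2 - 3*t*exp(-4*t), t*exp(-4*t), -t^2*exp(-4*t)/2 + 2*t*exp(-4*t) + exp(-4*t)]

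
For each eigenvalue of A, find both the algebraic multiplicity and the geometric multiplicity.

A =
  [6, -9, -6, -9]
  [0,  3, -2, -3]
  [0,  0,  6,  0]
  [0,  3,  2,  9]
λ = 6: alg = 4, geom = 3

Step 1 — factor the characteristic polynomial to read off the algebraic multiplicities:
  χ_A(x) = (x - 6)^4

Step 2 — compute geometric multiplicities via the rank-nullity identity g(λ) = n − rank(A − λI):
  rank(A − (6)·I) = 1, so dim ker(A − (6)·I) = n − 1 = 3

Summary:
  λ = 6: algebraic multiplicity = 4, geometric multiplicity = 3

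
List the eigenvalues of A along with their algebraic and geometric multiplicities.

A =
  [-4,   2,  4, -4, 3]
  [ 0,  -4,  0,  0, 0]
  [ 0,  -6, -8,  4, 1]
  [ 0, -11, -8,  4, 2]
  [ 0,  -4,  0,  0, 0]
λ = -4: alg = 3, geom = 2; λ = 0: alg = 2, geom = 1

Step 1 — factor the characteristic polynomial to read off the algebraic multiplicities:
  χ_A(x) = x^2*(x + 4)^3

Step 2 — compute geometric multiplicities via the rank-nullity identity g(λ) = n − rank(A − λI):
  rank(A − (-4)·I) = 3, so dim ker(A − (-4)·I) = n − 3 = 2
  rank(A − (0)·I) = 4, so dim ker(A − (0)·I) = n − 4 = 1

Summary:
  λ = -4: algebraic multiplicity = 3, geometric multiplicity = 2
  λ = 0: algebraic multiplicity = 2, geometric multiplicity = 1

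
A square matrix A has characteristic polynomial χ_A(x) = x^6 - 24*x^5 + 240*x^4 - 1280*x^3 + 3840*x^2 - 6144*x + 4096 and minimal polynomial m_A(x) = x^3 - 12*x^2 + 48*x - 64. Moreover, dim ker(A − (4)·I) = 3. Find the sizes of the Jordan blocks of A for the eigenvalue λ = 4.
Block sizes for λ = 4: [3, 2, 1]

Step 1 — from the characteristic polynomial, algebraic multiplicity of λ = 4 is 6. From dim ker(A − (4)·I) = 3, there are exactly 3 Jordan blocks for λ = 4.
Step 2 — from the minimal polynomial, the factor (x − 4)^3 tells us the largest block for λ = 4 has size 3.
Step 3 — with total size 6, 3 blocks, and largest block 3, the block sizes (in nonincreasing order) are [3, 2, 1].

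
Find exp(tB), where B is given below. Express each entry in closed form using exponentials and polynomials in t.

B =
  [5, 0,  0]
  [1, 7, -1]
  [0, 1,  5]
e^{tB} =
  [exp(5*t), 0, 0]
  [t*exp(6*t), t*exp(6*t) + exp(6*t), -t*exp(6*t)]
  [t*exp(6*t) - exp(6*t) + exp(5*t), t*exp(6*t), -t*exp(6*t) + exp(6*t)]

Strategy: write B = P · J · P⁻¹ where J is a Jordan canonical form, so e^{tB} = P · e^{tJ} · P⁻¹, and e^{tJ} can be computed block-by-block.

B has Jordan form
J =
  [5, 0, 0]
  [0, 6, 1]
  [0, 0, 6]
(up to reordering of blocks).

Per-block formulas:
  For a 2×2 Jordan block J_2(6): exp(t · J_2(6)) = e^(6t)·(I + t·N), where N is the 2×2 nilpotent shift.
  For a 1×1 block at λ = 5: exp(t · [5]) = [e^(5t)].

After assembling e^{tJ} and conjugating by P, we get:

e^{tB} =
  [exp(5*t), 0, 0]
  [t*exp(6*t), t*exp(6*t) + exp(6*t), -t*exp(6*t)]
  [t*exp(6*t) - exp(6*t) + exp(5*t), t*exp(6*t), -t*exp(6*t) + exp(6*t)]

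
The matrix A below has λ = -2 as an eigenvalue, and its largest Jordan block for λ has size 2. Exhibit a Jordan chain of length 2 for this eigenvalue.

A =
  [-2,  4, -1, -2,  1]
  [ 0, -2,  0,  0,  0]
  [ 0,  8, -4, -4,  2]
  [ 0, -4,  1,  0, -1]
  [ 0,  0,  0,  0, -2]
A Jordan chain for λ = -2 of length 2:
v_1 = (4, 0, 8, -4, 0)ᵀ
v_2 = (0, 1, 0, 0, 0)ᵀ

Let N = A − (-2)·I. We want v_2 with N^2 v_2 = 0 but N^1 v_2 ≠ 0; then v_{j-1} := N · v_j for j = 2, …, 2.

Pick v_2 = (0, 1, 0, 0, 0)ᵀ.
Then v_1 = N · v_2 = (4, 0, 8, -4, 0)ᵀ.

Sanity check: (A − (-2)·I) v_1 = (0, 0, 0, 0, 0)ᵀ = 0. ✓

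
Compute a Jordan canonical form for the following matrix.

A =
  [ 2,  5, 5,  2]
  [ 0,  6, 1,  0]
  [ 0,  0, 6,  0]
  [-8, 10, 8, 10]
J_3(6) ⊕ J_1(6)

The characteristic polynomial is
  det(x·I − A) = x^4 - 24*x^3 + 216*x^2 - 864*x + 1296 = (x - 6)^4

Eigenvalues and multiplicities (the geometric multiplicity of λ is n − rank(A − λI), which equals the number of Jordan blocks for λ):
  λ = 6: algebraic multiplicity = 4, geometric multiplicity = 2

Determining the block sizes for each eigenvalue:
  λ = 6: with am = 4 and gm = 2, the partition is not yet determined (e.g. several partitions of 4 into 2 parts exist). Let N = A − (6)·I. Computing rank(N^1) = 2, rank(N^2) = 1, rank(N^3) = 0; the number of blocks of size ≥ j is rank(N^{j−1}) − rank(N^j), giving [2, 1, 1]. So we have 1 block(s) of size 3, 1 block(s) of size 1 → block sizes [3, 1]

Assembling the blocks gives a Jordan form
J =
  [6, 1, 0, 0]
  [0, 6, 1, 0]
  [0, 0, 6, 0]
  [0, 0, 0, 6]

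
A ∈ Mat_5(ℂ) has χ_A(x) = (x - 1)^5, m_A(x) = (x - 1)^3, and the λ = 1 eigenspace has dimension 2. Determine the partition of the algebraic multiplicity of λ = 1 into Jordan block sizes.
Block sizes for λ = 1: [3, 2]

Step 1 — from the characteristic polynomial, algebraic multiplicity of λ = 1 is 5. From dim ker(A − (1)·I) = 2, there are exactly 2 Jordan blocks for λ = 1.
Step 2 — from the minimal polynomial, the factor (x − 1)^3 tells us the largest block for λ = 1 has size 3.
Step 3 — with total size 5, 2 blocks, and largest block 3, the block sizes (in nonincreasing order) are [3, 2].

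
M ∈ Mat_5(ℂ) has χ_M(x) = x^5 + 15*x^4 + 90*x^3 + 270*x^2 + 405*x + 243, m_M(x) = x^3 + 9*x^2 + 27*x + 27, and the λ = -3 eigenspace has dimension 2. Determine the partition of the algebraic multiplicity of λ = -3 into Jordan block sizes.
Block sizes for λ = -3: [3, 2]

Step 1 — from the characteristic polynomial, algebraic multiplicity of λ = -3 is 5. From dim ker(M − (-3)·I) = 2, there are exactly 2 Jordan blocks for λ = -3.
Step 2 — from the minimal polynomial, the factor (x + 3)^3 tells us the largest block for λ = -3 has size 3.
Step 3 — with total size 5, 2 blocks, and largest block 3, the block sizes (in nonincreasing order) are [3, 2].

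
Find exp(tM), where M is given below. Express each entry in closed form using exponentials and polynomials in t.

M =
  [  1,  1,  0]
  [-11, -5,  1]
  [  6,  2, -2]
e^{tM} =
  [-t^2*exp(-2*t) + 3*t*exp(-2*t) + exp(-2*t), t*exp(-2*t), t^2*exp(-2*t)/2]
  [3*t^2*exp(-2*t) - 11*t*exp(-2*t), -3*t*exp(-2*t) + exp(-2*t), -3*t^2*exp(-2*t)/2 + t*exp(-2*t)]
  [-2*t^2*exp(-2*t) + 6*t*exp(-2*t), 2*t*exp(-2*t), t^2*exp(-2*t) + exp(-2*t)]

Strategy: write M = P · J · P⁻¹ where J is a Jordan canonical form, so e^{tM} = P · e^{tJ} · P⁻¹, and e^{tJ} can be computed block-by-block.

M has Jordan form
J =
  [-2,  1,  0]
  [ 0, -2,  1]
  [ 0,  0, -2]
(up to reordering of blocks).

Per-block formulas:
  For a 3×3 Jordan block J_3(-2): exp(t · J_3(-2)) = e^(-2t)·(I + t·N + (t^2/2)·N^2), where N is the 3×3 nilpotent shift.

After assembling e^{tJ} and conjugating by P, we get:

e^{tM} =
  [-t^2*exp(-2*t) + 3*t*exp(-2*t) + exp(-2*t), t*exp(-2*t), t^2*exp(-2*t)/2]
  [3*t^2*exp(-2*t) - 11*t*exp(-2*t), -3*t*exp(-2*t) + exp(-2*t), -3*t^2*exp(-2*t)/2 + t*exp(-2*t)]
  [-2*t^2*exp(-2*t) + 6*t*exp(-2*t), 2*t*exp(-2*t), t^2*exp(-2*t) + exp(-2*t)]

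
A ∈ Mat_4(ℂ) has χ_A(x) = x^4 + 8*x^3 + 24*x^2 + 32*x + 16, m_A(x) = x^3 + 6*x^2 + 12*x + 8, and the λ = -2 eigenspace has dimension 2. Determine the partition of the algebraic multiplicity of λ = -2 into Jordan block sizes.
Block sizes for λ = -2: [3, 1]

Step 1 — from the characteristic polynomial, algebraic multiplicity of λ = -2 is 4. From dim ker(A − (-2)·I) = 2, there are exactly 2 Jordan blocks for λ = -2.
Step 2 — from the minimal polynomial, the factor (x + 2)^3 tells us the largest block for λ = -2 has size 3.
Step 3 — with total size 4, 2 blocks, and largest block 3, the block sizes (in nonincreasing order) are [3, 1].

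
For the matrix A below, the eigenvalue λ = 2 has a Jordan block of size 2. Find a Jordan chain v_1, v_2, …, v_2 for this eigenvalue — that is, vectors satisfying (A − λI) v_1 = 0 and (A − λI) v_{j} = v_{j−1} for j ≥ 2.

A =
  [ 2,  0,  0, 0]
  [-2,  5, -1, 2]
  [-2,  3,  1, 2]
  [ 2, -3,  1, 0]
A Jordan chain for λ = 2 of length 2:
v_1 = (0, -2, -2, 2)ᵀ
v_2 = (1, 0, 0, 0)ᵀ

Let N = A − (2)·I. We want v_2 with N^2 v_2 = 0 but N^1 v_2 ≠ 0; then v_{j-1} := N · v_j for j = 2, …, 2.

Pick v_2 = (1, 0, 0, 0)ᵀ.
Then v_1 = N · v_2 = (0, -2, -2, 2)ᵀ.

Sanity check: (A − (2)·I) v_1 = (0, 0, 0, 0)ᵀ = 0. ✓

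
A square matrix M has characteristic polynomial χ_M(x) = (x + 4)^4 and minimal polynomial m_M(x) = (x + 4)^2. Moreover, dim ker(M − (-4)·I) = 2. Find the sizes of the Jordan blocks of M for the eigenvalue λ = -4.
Block sizes for λ = -4: [2, 2]

Step 1 — from the characteristic polynomial, algebraic multiplicity of λ = -4 is 4. From dim ker(M − (-4)·I) = 2, there are exactly 2 Jordan blocks for λ = -4.
Step 2 — from the minimal polynomial, the factor (x + 4)^2 tells us the largest block for λ = -4 has size 2.
Step 3 — with total size 4, 2 blocks, and largest block 2, the block sizes (in nonincreasing order) are [2, 2].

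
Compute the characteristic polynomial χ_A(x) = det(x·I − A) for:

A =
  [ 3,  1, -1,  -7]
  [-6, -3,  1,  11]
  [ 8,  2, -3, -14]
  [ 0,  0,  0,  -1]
x^4 + 4*x^3 + 6*x^2 + 4*x + 1

Expanding det(x·I − A) (e.g. by cofactor expansion or by noting that A is similar to its Jordan form J, which has the same characteristic polynomial as A) gives
  χ_A(x) = x^4 + 4*x^3 + 6*x^2 + 4*x + 1
which factors as (x + 1)^4. The eigenvalues (with algebraic multiplicities) are λ = -1 with multiplicity 4.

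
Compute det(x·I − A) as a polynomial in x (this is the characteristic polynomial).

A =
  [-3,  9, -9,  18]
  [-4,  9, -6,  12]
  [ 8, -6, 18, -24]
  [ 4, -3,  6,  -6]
x^4 - 18*x^3 + 117*x^2 - 324*x + 324

Expanding det(x·I − A) (e.g. by cofactor expansion or by noting that A is similar to its Jordan form J, which has the same characteristic polynomial as A) gives
  χ_A(x) = x^4 - 18*x^3 + 117*x^2 - 324*x + 324
which factors as (x - 6)^2*(x - 3)^2. The eigenvalues (with algebraic multiplicities) are λ = 3 with multiplicity 2, λ = 6 with multiplicity 2.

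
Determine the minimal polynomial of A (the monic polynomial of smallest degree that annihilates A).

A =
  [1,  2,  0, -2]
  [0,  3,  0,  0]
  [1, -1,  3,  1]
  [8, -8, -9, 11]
x^3 - 15*x^2 + 72*x - 108

The characteristic polynomial is χ_A(x) = (x - 6)^2*(x - 3)^2, so the eigenvalues are known. The minimal polynomial is
  m_A(x) = Π_λ (x − λ)^{k_λ}
where k_λ is the size of the *largest* Jordan block for λ (equivalently, the smallest k with (A − λI)^k v = 0 for every generalised eigenvector v of λ).

  λ = 3: largest Jordan block has size 1, contributing (x − 3)
  λ = 6: largest Jordan block has size 2, contributing (x − 6)^2

So m_A(x) = (x - 6)^2*(x - 3) = x^3 - 15*x^2 + 72*x - 108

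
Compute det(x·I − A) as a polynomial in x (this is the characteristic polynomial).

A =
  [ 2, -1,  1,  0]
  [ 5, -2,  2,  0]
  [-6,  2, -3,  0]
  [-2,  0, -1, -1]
x^4 + 4*x^3 + 6*x^2 + 4*x + 1

Expanding det(x·I − A) (e.g. by cofactor expansion or by noting that A is similar to its Jordan form J, which has the same characteristic polynomial as A) gives
  χ_A(x) = x^4 + 4*x^3 + 6*x^2 + 4*x + 1
which factors as (x + 1)^4. The eigenvalues (with algebraic multiplicities) are λ = -1 with multiplicity 4.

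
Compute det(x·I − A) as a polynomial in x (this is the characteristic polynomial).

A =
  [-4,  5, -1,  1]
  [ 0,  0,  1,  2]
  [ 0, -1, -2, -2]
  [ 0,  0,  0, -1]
x^4 + 7*x^3 + 15*x^2 + 13*x + 4

Expanding det(x·I − A) (e.g. by cofactor expansion or by noting that A is similar to its Jordan form J, which has the same characteristic polynomial as A) gives
  χ_A(x) = x^4 + 7*x^3 + 15*x^2 + 13*x + 4
which factors as (x + 1)^3*(x + 4). The eigenvalues (with algebraic multiplicities) are λ = -4 with multiplicity 1, λ = -1 with multiplicity 3.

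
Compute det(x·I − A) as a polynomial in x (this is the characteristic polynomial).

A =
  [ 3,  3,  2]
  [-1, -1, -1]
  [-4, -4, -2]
x^3

Expanding det(x·I − A) (e.g. by cofactor expansion or by noting that A is similar to its Jordan form J, which has the same characteristic polynomial as A) gives
  χ_A(x) = x^3
which factors as x^3. The eigenvalues (with algebraic multiplicities) are λ = 0 with multiplicity 3.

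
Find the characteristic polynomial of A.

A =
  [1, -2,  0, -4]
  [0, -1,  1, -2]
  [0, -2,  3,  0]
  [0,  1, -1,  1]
x^4 - 4*x^3 + 6*x^2 - 4*x + 1

Expanding det(x·I − A) (e.g. by cofactor expansion or by noting that A is similar to its Jordan form J, which has the same characteristic polynomial as A) gives
  χ_A(x) = x^4 - 4*x^3 + 6*x^2 - 4*x + 1
which factors as (x - 1)^4. The eigenvalues (with algebraic multiplicities) are λ = 1 with multiplicity 4.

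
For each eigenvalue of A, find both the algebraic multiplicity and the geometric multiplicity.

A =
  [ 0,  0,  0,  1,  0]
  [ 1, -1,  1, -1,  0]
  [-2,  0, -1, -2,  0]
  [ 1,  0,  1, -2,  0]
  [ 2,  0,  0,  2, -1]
λ = -1: alg = 5, geom = 3

Step 1 — factor the characteristic polynomial to read off the algebraic multiplicities:
  χ_A(x) = (x + 1)^5

Step 2 — compute geometric multiplicities via the rank-nullity identity g(λ) = n − rank(A − λI):
  rank(A − (-1)·I) = 2, so dim ker(A − (-1)·I) = n − 2 = 3

Summary:
  λ = -1: algebraic multiplicity = 5, geometric multiplicity = 3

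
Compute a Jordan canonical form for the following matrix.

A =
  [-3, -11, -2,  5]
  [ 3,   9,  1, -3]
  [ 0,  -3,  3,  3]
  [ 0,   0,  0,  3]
J_3(3) ⊕ J_1(3)

The characteristic polynomial is
  det(x·I − A) = x^4 - 12*x^3 + 54*x^2 - 108*x + 81 = (x - 3)^4

Eigenvalues and multiplicities (the geometric multiplicity of λ is n − rank(A − λI), which equals the number of Jordan blocks for λ):
  λ = 3: algebraic multiplicity = 4, geometric multiplicity = 2

Determining the block sizes for each eigenvalue:
  λ = 3: with am = 4 and gm = 2, the partition is not yet determined (e.g. several partitions of 4 into 2 parts exist). Let N = A − (3)·I. Computing rank(N^1) = 2, rank(N^2) = 1, rank(N^3) = 0; the number of blocks of size ≥ j is rank(N^{j−1}) − rank(N^j), giving [2, 1, 1]. So we have 1 block(s) of size 3, 1 block(s) of size 1 → block sizes [3, 1]

Assembling the blocks gives a Jordan form
J =
  [3, 1, 0, 0]
  [0, 3, 1, 0]
  [0, 0, 3, 0]
  [0, 0, 0, 3]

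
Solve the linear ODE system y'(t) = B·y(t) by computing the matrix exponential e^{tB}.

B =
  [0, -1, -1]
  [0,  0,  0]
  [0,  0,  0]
e^{tB} =
  [1, -t, -t]
  [0, 1, 0]
  [0, 0, 1]

Strategy: write B = P · J · P⁻¹ where J is a Jordan canonical form, so e^{tB} = P · e^{tJ} · P⁻¹, and e^{tJ} can be computed block-by-block.

B has Jordan form
J =
  [0, 1, 0]
  [0, 0, 0]
  [0, 0, 0]
(up to reordering of blocks).

Per-block formulas:
  For a 1×1 block at λ = 0: exp(t · [0]) = [e^(0t)].
  For a 2×2 Jordan block J_2(0): exp(t · J_2(0)) = e^(0t)·(I + t·N), where N is the 2×2 nilpotent shift.

After assembling e^{tJ} and conjugating by P, we get:

e^{tB} =
  [1, -t, -t]
  [0, 1, 0]
  [0, 0, 1]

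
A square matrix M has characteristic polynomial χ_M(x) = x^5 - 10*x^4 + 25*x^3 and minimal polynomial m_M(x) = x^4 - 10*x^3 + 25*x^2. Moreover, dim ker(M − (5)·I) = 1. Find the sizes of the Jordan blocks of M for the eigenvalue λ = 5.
Block sizes for λ = 5: [2]

Step 1 — from the characteristic polynomial, algebraic multiplicity of λ = 5 is 2. From dim ker(M − (5)·I) = 1, there are exactly 1 Jordan blocks for λ = 5.
Step 2 — from the minimal polynomial, the factor (x − 5)^2 tells us the largest block for λ = 5 has size 2.
Step 3 — with total size 2, 1 blocks, and largest block 2, the block sizes (in nonincreasing order) are [2].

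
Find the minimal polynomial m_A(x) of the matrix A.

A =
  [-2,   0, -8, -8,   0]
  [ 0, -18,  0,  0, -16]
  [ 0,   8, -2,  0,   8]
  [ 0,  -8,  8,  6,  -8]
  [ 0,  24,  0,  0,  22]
x^2 - 4*x - 12

The characteristic polynomial is χ_A(x) = (x - 6)^2*(x + 2)^3, so the eigenvalues are known. The minimal polynomial is
  m_A(x) = Π_λ (x − λ)^{k_λ}
where k_λ is the size of the *largest* Jordan block for λ (equivalently, the smallest k with (A − λI)^k v = 0 for every generalised eigenvector v of λ).

  λ = -2: largest Jordan block has size 1, contributing (x + 2)
  λ = 6: largest Jordan block has size 1, contributing (x − 6)

So m_A(x) = (x - 6)*(x + 2) = x^2 - 4*x - 12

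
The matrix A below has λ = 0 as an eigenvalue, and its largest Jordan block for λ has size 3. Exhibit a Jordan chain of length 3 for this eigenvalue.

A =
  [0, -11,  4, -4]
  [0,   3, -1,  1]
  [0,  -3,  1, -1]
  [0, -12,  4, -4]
A Jordan chain for λ = 0 of length 3:
v_1 = (3, 0, 0, 0)ᵀ
v_2 = (-11, 3, -3, -12)ᵀ
v_3 = (0, 1, 0, 0)ᵀ

Let N = A − (0)·I. We want v_3 with N^3 v_3 = 0 but N^2 v_3 ≠ 0; then v_{j-1} := N · v_j for j = 3, …, 2.

Pick v_3 = (0, 1, 0, 0)ᵀ.
Then v_2 = N · v_3 = (-11, 3, -3, -12)ᵀ.
Then v_1 = N · v_2 = (3, 0, 0, 0)ᵀ.

Sanity check: (A − (0)·I) v_1 = (0, 0, 0, 0)ᵀ = 0. ✓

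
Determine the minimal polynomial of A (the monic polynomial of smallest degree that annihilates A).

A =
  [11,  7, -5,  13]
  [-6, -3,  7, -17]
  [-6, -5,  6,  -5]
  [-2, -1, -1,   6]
x^3 - 15*x^2 + 75*x - 125

The characteristic polynomial is χ_A(x) = (x - 5)^4, so the eigenvalues are known. The minimal polynomial is
  m_A(x) = Π_λ (x − λ)^{k_λ}
where k_λ is the size of the *largest* Jordan block for λ (equivalently, the smallest k with (A − λI)^k v = 0 for every generalised eigenvector v of λ).

  λ = 5: largest Jordan block has size 3, contributing (x − 5)^3

So m_A(x) = (x - 5)^3 = x^3 - 15*x^2 + 75*x - 125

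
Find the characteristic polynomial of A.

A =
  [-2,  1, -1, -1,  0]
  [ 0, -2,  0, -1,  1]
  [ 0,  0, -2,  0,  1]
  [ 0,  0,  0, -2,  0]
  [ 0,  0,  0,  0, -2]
x^5 + 10*x^4 + 40*x^3 + 80*x^2 + 80*x + 32

Expanding det(x·I − A) (e.g. by cofactor expansion or by noting that A is similar to its Jordan form J, which has the same characteristic polynomial as A) gives
  χ_A(x) = x^5 + 10*x^4 + 40*x^3 + 80*x^2 + 80*x + 32
which factors as (x + 2)^5. The eigenvalues (with algebraic multiplicities) are λ = -2 with multiplicity 5.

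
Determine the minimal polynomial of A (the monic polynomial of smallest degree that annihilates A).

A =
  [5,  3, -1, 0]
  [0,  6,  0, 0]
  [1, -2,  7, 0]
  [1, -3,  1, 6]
x^3 - 18*x^2 + 108*x - 216

The characteristic polynomial is χ_A(x) = (x - 6)^4, so the eigenvalues are known. The minimal polynomial is
  m_A(x) = Π_λ (x − λ)^{k_λ}
where k_λ is the size of the *largest* Jordan block for λ (equivalently, the smallest k with (A − λI)^k v = 0 for every generalised eigenvector v of λ).

  λ = 6: largest Jordan block has size 3, contributing (x − 6)^3

So m_A(x) = (x - 6)^3 = x^3 - 18*x^2 + 108*x - 216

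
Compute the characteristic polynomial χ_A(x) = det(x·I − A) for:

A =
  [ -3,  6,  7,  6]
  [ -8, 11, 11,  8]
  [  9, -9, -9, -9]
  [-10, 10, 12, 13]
x^4 - 12*x^3 + 54*x^2 - 108*x + 81

Expanding det(x·I − A) (e.g. by cofactor expansion or by noting that A is similar to its Jordan form J, which has the same characteristic polynomial as A) gives
  χ_A(x) = x^4 - 12*x^3 + 54*x^2 - 108*x + 81
which factors as (x - 3)^4. The eigenvalues (with algebraic multiplicities) are λ = 3 with multiplicity 4.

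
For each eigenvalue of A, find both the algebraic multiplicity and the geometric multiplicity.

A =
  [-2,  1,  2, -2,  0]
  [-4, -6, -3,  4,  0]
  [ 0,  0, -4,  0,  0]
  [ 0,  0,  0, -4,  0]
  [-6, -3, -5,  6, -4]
λ = -4: alg = 5, geom = 3

Step 1 — factor the characteristic polynomial to read off the algebraic multiplicities:
  χ_A(x) = (x + 4)^5

Step 2 — compute geometric multiplicities via the rank-nullity identity g(λ) = n − rank(A − λI):
  rank(A − (-4)·I) = 2, so dim ker(A − (-4)·I) = n − 2 = 3

Summary:
  λ = -4: algebraic multiplicity = 5, geometric multiplicity = 3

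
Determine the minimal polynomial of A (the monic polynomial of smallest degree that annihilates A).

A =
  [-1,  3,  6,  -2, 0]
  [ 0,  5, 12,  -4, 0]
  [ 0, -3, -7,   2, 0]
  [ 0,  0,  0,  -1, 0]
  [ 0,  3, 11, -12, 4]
x^3 - 2*x^2 - 7*x - 4

The characteristic polynomial is χ_A(x) = (x - 4)*(x + 1)^4, so the eigenvalues are known. The minimal polynomial is
  m_A(x) = Π_λ (x − λ)^{k_λ}
where k_λ is the size of the *largest* Jordan block for λ (equivalently, the smallest k with (A − λI)^k v = 0 for every generalised eigenvector v of λ).

  λ = -1: largest Jordan block has size 2, contributing (x + 1)^2
  λ = 4: largest Jordan block has size 1, contributing (x − 4)

So m_A(x) = (x - 4)*(x + 1)^2 = x^3 - 2*x^2 - 7*x - 4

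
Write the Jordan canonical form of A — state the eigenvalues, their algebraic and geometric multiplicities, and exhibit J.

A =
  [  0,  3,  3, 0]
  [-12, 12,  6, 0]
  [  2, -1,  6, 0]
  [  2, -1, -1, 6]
J_3(6) ⊕ J_1(6)

The characteristic polynomial is
  det(x·I − A) = x^4 - 24*x^3 + 216*x^2 - 864*x + 1296 = (x - 6)^4

Eigenvalues and multiplicities (the geometric multiplicity of λ is n − rank(A − λI), which equals the number of Jordan blocks for λ):
  λ = 6: algebraic multiplicity = 4, geometric multiplicity = 2

Determining the block sizes for each eigenvalue:
  λ = 6: with am = 4 and gm = 2, the partition is not yet determined (e.g. several partitions of 4 into 2 parts exist). Let N = A − (6)·I. Computing rank(N^1) = 2, rank(N^2) = 1, rank(N^3) = 0; the number of blocks of size ≥ j is rank(N^{j−1}) − rank(N^j), giving [2, 1, 1]. So we have 1 block(s) of size 3, 1 block(s) of size 1 → block sizes [3, 1]

Assembling the blocks gives a Jordan form
J =
  [6, 1, 0, 0]
  [0, 6, 1, 0]
  [0, 0, 6, 0]
  [0, 0, 0, 6]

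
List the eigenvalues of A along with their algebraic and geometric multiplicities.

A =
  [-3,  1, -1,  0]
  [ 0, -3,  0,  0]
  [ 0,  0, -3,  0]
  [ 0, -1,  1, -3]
λ = -3: alg = 4, geom = 3

Step 1 — factor the characteristic polynomial to read off the algebraic multiplicities:
  χ_A(x) = (x + 3)^4

Step 2 — compute geometric multiplicities via the rank-nullity identity g(λ) = n − rank(A − λI):
  rank(A − (-3)·I) = 1, so dim ker(A − (-3)·I) = n − 1 = 3

Summary:
  λ = -3: algebraic multiplicity = 4, geometric multiplicity = 3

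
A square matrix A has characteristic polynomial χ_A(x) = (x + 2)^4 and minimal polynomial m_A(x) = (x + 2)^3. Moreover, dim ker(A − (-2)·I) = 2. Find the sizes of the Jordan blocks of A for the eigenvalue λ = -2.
Block sizes for λ = -2: [3, 1]

Step 1 — from the characteristic polynomial, algebraic multiplicity of λ = -2 is 4. From dim ker(A − (-2)·I) = 2, there are exactly 2 Jordan blocks for λ = -2.
Step 2 — from the minimal polynomial, the factor (x + 2)^3 tells us the largest block for λ = -2 has size 3.
Step 3 — with total size 4, 2 blocks, and largest block 3, the block sizes (in nonincreasing order) are [3, 1].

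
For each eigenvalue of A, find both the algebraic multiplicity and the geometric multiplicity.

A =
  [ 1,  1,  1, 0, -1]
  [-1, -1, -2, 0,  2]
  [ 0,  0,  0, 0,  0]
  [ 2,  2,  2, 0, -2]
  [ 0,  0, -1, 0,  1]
λ = 0: alg = 4, geom = 3; λ = 1: alg = 1, geom = 1

Step 1 — factor the characteristic polynomial to read off the algebraic multiplicities:
  χ_A(x) = x^4*(x - 1)

Step 2 — compute geometric multiplicities via the rank-nullity identity g(λ) = n − rank(A − λI):
  rank(A − (0)·I) = 2, so dim ker(A − (0)·I) = n − 2 = 3
  rank(A − (1)·I) = 4, so dim ker(A − (1)·I) = n − 4 = 1

Summary:
  λ = 0: algebraic multiplicity = 4, geometric multiplicity = 3
  λ = 1: algebraic multiplicity = 1, geometric multiplicity = 1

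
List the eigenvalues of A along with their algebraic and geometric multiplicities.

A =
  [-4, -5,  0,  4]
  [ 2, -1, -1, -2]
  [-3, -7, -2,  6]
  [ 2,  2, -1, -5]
λ = -3: alg = 4, geom = 2

Step 1 — factor the characteristic polynomial to read off the algebraic multiplicities:
  χ_A(x) = (x + 3)^4

Step 2 — compute geometric multiplicities via the rank-nullity identity g(λ) = n − rank(A − λI):
  rank(A − (-3)·I) = 2, so dim ker(A − (-3)·I) = n − 2 = 2

Summary:
  λ = -3: algebraic multiplicity = 4, geometric multiplicity = 2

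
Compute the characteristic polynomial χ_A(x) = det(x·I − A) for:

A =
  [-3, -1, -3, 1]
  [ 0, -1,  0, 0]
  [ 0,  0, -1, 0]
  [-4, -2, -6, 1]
x^4 + 4*x^3 + 6*x^2 + 4*x + 1

Expanding det(x·I − A) (e.g. by cofactor expansion or by noting that A is similar to its Jordan form J, which has the same characteristic polynomial as A) gives
  χ_A(x) = x^4 + 4*x^3 + 6*x^2 + 4*x + 1
which factors as (x + 1)^4. The eigenvalues (with algebraic multiplicities) are λ = -1 with multiplicity 4.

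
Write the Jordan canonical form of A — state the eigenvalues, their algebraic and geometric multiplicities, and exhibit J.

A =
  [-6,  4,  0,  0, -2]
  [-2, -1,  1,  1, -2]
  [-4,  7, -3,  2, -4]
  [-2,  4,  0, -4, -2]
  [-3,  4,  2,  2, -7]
J_1(-5) ⊕ J_3(-4) ⊕ J_1(-4)

The characteristic polynomial is
  det(x·I − A) = x^5 + 21*x^4 + 176*x^3 + 736*x^2 + 1536*x + 1280 = (x + 4)^4*(x + 5)

Eigenvalues and multiplicities (the geometric multiplicity of λ is n − rank(A − λI), which equals the number of Jordan blocks for λ):
  λ = -5: algebraic multiplicity = 1, geometric multiplicity = 1
  λ = -4: algebraic multiplicity = 4, geometric multiplicity = 2

Determining the block sizes for each eigenvalue:
  λ = -5: one block (gm = 1), so the single block has size am = 1 → block sizes [1]
  λ = -4: with am = 4 and gm = 2, the partition is not yet determined (e.g. several partitions of 4 into 2 parts exist). Let N = A − (-4)·I. Computing rank(N^1) = 3, rank(N^2) = 2, rank(N^3) = 1; the number of blocks of size ≥ j is rank(N^{j−1}) − rank(N^j), giving [2, 1, 1]. So we have 1 block(s) of size 3, 1 block(s) of size 1 → block sizes [3, 1]

Assembling the blocks gives a Jordan form
J =
  [-5,  0,  0,  0,  0]
  [ 0, -4,  1,  0,  0]
  [ 0,  0, -4,  1,  0]
  [ 0,  0,  0, -4,  0]
  [ 0,  0,  0,  0, -4]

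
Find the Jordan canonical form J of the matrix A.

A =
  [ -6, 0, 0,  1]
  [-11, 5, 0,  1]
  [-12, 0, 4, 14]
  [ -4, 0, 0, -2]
J_2(-4) ⊕ J_1(4) ⊕ J_1(5)

The characteristic polynomial is
  det(x·I − A) = x^4 - x^3 - 36*x^2 + 16*x + 320 = (x - 5)*(x - 4)*(x + 4)^2

Eigenvalues and multiplicities (the geometric multiplicity of λ is n − rank(A − λI), which equals the number of Jordan blocks for λ):
  λ = -4: algebraic multiplicity = 2, geometric multiplicity = 1
  λ = 4: algebraic multiplicity = 1, geometric multiplicity = 1
  λ = 5: algebraic multiplicity = 1, geometric multiplicity = 1

Determining the block sizes for each eigenvalue:
  λ = -4: one block (gm = 1), so the single block has size am = 2 → block sizes [2]
  λ = 4: one block (gm = 1), so the single block has size am = 1 → block sizes [1]
  λ = 5: one block (gm = 1), so the single block has size am = 1 → block sizes [1]

Assembling the blocks gives a Jordan form
J =
  [-4,  1, 0, 0]
  [ 0, -4, 0, 0]
  [ 0,  0, 4, 0]
  [ 0,  0, 0, 5]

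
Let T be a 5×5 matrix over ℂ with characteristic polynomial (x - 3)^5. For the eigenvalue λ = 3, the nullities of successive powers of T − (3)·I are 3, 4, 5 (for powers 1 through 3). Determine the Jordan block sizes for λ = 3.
Block sizes for λ = 3: [3, 1, 1]

From the dimensions of kernels of powers, the number of Jordan blocks of size at least j is d_j − d_{j−1} where d_j = dim ker(N^j) (with d_0 = 0). Computing the differences gives [3, 1, 1].
The number of blocks of size exactly k is (#blocks of size ≥ k) − (#blocks of size ≥ k + 1), so the partition is: 2 block(s) of size 1, 1 block(s) of size 3.
In nonincreasing order the block sizes are [3, 1, 1].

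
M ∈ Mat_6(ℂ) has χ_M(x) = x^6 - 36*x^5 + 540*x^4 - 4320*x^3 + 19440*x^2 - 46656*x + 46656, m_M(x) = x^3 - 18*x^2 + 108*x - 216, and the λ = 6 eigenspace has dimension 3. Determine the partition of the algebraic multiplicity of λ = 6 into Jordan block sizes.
Block sizes for λ = 6: [3, 2, 1]

Step 1 — from the characteristic polynomial, algebraic multiplicity of λ = 6 is 6. From dim ker(M − (6)·I) = 3, there are exactly 3 Jordan blocks for λ = 6.
Step 2 — from the minimal polynomial, the factor (x − 6)^3 tells us the largest block for λ = 6 has size 3.
Step 3 — with total size 6, 3 blocks, and largest block 3, the block sizes (in nonincreasing order) are [3, 2, 1].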